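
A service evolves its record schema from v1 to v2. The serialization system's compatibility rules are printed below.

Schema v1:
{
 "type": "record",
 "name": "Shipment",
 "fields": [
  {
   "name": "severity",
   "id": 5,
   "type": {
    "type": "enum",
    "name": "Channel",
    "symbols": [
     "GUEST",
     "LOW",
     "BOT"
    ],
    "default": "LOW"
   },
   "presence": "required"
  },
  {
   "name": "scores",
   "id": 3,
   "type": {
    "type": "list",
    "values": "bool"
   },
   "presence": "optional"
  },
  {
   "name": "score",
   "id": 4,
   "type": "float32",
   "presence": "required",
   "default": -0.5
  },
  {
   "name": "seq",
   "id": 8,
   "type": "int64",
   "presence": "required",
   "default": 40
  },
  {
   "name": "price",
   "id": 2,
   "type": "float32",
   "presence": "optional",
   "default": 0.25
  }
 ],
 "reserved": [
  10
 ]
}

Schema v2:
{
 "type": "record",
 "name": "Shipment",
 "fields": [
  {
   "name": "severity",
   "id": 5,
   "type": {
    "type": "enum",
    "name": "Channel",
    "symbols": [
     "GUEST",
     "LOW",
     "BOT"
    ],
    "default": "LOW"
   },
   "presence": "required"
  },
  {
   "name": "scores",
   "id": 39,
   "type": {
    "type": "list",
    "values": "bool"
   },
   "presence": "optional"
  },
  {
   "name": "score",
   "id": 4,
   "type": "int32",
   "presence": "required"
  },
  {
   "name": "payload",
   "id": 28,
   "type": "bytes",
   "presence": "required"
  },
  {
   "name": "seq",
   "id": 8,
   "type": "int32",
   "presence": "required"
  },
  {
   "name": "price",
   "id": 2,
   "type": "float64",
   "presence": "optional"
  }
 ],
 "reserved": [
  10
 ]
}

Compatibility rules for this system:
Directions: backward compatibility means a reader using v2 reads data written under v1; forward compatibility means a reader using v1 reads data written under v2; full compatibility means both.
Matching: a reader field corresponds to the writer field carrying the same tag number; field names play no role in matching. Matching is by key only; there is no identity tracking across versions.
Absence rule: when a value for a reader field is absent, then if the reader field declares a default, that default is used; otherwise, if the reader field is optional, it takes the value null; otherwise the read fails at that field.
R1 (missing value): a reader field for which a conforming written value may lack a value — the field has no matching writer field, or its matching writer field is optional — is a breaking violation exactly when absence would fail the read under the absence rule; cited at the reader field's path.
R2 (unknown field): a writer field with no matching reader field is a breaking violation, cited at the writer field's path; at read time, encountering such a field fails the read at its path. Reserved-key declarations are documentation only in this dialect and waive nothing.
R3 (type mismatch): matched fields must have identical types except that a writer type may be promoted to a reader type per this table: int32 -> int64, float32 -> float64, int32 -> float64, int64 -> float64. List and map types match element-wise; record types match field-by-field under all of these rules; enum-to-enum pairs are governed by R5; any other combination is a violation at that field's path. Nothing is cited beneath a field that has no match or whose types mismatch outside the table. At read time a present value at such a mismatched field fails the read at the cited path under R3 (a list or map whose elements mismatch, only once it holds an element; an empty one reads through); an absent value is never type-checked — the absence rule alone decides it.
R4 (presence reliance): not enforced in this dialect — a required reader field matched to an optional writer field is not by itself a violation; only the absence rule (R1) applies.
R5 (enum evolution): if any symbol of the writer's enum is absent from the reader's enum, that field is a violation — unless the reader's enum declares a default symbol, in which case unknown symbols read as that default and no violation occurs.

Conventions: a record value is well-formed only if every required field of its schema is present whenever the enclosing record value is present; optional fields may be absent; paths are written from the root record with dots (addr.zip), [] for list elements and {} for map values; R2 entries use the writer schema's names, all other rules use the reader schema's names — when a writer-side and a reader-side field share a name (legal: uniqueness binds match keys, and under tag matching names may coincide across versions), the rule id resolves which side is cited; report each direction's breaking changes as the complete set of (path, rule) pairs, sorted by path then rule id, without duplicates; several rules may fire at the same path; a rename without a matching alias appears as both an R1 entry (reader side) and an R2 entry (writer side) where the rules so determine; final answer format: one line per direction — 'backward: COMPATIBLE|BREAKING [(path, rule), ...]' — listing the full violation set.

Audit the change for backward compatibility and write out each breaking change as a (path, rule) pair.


backward: BREAKING [(payload, R1), (score, R3), (scores, R2), (seq, R3)]

in Shipment below, arrows point writer -> reader
backward for Shipment (reader v2, writer v1):
  writer required, Channel -> Channel: reader severity maps from writer severity
  scores has no writer counterpart
  writer required, float32 -> int32: reader score maps from writer score
  payload has no writer counterpart
  writer required, int64 -> int32: reader seq maps from writer seq
  writer optional, float32 -> float64: reader price maps from writer price
  leftover writer field: scores
  breaking: (payload, R1)
  breaking: (score, R3)
  breaking: (scores, R2)
  breaking: (seq, R3)
  => backward: BREAKING (4)
diffs on Shipment not affecting the asked answer:
  field price in record Shipment: type float32 changed to float64 (its default is dropped) -> affects forward compatibility only, which is not asked


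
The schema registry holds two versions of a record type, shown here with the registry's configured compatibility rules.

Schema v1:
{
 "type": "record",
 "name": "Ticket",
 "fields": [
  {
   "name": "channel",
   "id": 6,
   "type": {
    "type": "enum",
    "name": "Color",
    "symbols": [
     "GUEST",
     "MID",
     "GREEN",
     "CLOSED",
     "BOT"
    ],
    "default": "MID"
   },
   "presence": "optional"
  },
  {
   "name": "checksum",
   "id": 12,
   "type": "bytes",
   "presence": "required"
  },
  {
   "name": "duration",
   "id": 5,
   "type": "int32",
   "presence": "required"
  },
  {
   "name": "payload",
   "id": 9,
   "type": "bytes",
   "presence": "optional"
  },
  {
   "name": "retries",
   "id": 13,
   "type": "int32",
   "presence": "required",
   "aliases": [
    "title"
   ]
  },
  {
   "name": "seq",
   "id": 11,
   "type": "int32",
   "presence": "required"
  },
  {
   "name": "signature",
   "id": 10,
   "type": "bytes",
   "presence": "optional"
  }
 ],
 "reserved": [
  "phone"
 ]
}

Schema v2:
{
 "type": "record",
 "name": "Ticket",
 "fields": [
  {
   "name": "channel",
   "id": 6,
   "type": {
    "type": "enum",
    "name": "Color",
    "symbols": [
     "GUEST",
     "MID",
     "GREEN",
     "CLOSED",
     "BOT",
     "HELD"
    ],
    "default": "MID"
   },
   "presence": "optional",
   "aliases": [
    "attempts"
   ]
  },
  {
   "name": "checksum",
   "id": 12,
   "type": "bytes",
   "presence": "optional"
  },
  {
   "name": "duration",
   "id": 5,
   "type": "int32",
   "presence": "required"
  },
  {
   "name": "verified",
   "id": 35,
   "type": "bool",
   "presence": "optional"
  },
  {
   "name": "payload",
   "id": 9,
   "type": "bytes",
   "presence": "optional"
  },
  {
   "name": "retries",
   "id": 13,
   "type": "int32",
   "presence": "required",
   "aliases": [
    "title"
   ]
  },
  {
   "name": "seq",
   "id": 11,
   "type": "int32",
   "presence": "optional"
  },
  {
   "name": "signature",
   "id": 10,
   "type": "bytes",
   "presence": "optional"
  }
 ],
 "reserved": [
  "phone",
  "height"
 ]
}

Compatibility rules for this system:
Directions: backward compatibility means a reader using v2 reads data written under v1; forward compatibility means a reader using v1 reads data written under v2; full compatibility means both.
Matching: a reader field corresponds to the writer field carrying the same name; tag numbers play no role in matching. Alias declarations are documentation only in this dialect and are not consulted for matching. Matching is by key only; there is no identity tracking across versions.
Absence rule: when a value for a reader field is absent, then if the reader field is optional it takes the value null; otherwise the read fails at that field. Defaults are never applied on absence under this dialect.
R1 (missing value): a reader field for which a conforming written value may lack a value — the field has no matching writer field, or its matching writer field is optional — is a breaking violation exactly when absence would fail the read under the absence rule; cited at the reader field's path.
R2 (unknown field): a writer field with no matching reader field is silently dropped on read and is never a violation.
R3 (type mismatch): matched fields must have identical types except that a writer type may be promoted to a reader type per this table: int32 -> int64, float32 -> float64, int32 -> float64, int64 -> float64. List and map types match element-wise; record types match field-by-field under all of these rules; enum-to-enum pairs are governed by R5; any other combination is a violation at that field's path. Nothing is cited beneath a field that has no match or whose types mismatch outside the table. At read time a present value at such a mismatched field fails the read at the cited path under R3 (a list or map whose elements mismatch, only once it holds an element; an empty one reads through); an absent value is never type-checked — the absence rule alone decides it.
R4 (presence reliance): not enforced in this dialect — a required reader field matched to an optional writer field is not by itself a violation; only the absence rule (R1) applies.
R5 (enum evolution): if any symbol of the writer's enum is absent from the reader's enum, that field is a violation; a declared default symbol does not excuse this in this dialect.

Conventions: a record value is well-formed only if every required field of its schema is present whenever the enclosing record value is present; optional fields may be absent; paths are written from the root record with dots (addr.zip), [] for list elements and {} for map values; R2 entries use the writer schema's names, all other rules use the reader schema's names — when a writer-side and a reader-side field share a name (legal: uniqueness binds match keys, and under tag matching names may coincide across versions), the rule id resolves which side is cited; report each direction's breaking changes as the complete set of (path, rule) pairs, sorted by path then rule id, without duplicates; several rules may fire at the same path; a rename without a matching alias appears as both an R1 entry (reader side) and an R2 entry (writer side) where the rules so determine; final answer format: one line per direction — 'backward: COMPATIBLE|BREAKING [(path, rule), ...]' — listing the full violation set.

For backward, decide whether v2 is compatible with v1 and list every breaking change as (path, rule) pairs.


arrows below run writer -> reader for Ticket
backward analysis of Ticket with v2 as reader and v1 as writer:
  channel <- channel (Color -> Color, writer optional)
  checksum <- checksum (bytes -> bytes, writer required)
  duration <- duration (int32 -> int32, writer required)
  no writer field matches reader verified
  payload <- payload (bytes -> bytes, writer optional)
  retries <- retries (int32 -> int32, writer required)
  seq <- seq (int32 -> int32, writer required)
  signature <- signature (bytes -> bytes, writer optional)
  => no violations; backward on Ticket: COMPATIBLE
remaining Ticket differences; none change what is asked:
  enum Color (field channel in record Ticket): symbol HELD added -> affects forward compatibility only, which is not asked
  field seq in record Ticket: required changed to optional -> affects forward compatibility only, which is not asked
  field checksum in record Ticket: required changed to optional -> affects forward compatibility only, which is not asked
  added field verified to record Ticket: optional bool, tag 35 (in v2 it sits immediately before payload) -> fires no rule on Ticket, leaving the asked answer as it is

backward: COMPATIBLE []


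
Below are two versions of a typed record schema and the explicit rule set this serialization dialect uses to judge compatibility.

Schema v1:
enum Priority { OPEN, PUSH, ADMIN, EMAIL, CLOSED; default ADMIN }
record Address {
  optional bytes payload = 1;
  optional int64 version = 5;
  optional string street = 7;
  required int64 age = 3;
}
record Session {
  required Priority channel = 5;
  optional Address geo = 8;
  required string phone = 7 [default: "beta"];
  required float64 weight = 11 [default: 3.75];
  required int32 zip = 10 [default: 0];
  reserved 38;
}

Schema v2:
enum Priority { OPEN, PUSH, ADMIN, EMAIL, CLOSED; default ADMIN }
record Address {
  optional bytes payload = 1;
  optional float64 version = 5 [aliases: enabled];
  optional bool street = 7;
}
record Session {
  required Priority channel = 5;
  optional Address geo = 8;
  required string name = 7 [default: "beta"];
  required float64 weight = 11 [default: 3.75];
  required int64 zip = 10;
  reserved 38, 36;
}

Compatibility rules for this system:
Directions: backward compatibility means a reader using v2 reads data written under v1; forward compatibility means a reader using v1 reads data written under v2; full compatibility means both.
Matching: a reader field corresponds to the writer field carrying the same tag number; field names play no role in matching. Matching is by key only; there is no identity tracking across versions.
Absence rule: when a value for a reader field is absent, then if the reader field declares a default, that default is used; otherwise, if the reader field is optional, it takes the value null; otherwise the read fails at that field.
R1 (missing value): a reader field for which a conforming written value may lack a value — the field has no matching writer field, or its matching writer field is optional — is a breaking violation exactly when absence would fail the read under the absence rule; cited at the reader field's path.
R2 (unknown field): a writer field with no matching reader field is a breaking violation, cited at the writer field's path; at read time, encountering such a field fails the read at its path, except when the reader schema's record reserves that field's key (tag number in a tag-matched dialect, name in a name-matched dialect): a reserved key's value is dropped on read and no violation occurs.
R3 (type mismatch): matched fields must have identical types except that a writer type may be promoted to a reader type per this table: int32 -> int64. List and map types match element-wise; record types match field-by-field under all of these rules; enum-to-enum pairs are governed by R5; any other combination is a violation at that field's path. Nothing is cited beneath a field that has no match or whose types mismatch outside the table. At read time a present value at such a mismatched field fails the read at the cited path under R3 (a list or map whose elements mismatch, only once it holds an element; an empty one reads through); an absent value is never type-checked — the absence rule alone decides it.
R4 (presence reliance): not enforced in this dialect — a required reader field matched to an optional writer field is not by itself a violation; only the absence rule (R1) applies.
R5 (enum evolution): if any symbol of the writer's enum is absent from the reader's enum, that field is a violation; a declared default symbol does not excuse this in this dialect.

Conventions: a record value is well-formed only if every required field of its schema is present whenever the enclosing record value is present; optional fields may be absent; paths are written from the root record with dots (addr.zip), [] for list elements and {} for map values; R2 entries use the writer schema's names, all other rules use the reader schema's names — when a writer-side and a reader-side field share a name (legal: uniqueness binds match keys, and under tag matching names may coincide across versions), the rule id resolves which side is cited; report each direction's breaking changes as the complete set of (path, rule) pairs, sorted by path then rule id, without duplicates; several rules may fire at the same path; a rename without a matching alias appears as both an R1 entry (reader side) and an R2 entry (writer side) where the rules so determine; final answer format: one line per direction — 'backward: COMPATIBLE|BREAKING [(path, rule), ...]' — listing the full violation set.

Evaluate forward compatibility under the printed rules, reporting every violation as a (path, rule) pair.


forward: BREAKING [(geo.age, R1), (geo.street, R3), (geo.version, R3), (zip, R3)]

in Session below, arrows point writer -> reader
forward analysis of Session with v1 as reader and v2 as writer:
  channel: Priority -> Priority, writer required; from channel
  geo: Address -> Address, writer optional; from geo
  phone: string -> string, writer required; from name
  weight: float64 -> float64, writer required; from weight
  zip: int64 -> int32, writer required; from zip
  geo.payload: bytes -> bytes, writer optional; from geo.payload
  geo.version: float64 -> int64, writer optional; from geo.version
  geo.street: bool -> string, writer optional; from geo.street
  geo.age has no writer counterpart
  breaking: (geo.age, R1)
  breaking: (geo.street, R3)
  breaking: (geo.version, R3)
  breaking: (zip, R3)
  forward on Session therefore BREAKING (4)
remaining Session differences; none change what is asked:
  renamed field phone to name in record Session -> triggers nothing under Session's printed rules — same verdict


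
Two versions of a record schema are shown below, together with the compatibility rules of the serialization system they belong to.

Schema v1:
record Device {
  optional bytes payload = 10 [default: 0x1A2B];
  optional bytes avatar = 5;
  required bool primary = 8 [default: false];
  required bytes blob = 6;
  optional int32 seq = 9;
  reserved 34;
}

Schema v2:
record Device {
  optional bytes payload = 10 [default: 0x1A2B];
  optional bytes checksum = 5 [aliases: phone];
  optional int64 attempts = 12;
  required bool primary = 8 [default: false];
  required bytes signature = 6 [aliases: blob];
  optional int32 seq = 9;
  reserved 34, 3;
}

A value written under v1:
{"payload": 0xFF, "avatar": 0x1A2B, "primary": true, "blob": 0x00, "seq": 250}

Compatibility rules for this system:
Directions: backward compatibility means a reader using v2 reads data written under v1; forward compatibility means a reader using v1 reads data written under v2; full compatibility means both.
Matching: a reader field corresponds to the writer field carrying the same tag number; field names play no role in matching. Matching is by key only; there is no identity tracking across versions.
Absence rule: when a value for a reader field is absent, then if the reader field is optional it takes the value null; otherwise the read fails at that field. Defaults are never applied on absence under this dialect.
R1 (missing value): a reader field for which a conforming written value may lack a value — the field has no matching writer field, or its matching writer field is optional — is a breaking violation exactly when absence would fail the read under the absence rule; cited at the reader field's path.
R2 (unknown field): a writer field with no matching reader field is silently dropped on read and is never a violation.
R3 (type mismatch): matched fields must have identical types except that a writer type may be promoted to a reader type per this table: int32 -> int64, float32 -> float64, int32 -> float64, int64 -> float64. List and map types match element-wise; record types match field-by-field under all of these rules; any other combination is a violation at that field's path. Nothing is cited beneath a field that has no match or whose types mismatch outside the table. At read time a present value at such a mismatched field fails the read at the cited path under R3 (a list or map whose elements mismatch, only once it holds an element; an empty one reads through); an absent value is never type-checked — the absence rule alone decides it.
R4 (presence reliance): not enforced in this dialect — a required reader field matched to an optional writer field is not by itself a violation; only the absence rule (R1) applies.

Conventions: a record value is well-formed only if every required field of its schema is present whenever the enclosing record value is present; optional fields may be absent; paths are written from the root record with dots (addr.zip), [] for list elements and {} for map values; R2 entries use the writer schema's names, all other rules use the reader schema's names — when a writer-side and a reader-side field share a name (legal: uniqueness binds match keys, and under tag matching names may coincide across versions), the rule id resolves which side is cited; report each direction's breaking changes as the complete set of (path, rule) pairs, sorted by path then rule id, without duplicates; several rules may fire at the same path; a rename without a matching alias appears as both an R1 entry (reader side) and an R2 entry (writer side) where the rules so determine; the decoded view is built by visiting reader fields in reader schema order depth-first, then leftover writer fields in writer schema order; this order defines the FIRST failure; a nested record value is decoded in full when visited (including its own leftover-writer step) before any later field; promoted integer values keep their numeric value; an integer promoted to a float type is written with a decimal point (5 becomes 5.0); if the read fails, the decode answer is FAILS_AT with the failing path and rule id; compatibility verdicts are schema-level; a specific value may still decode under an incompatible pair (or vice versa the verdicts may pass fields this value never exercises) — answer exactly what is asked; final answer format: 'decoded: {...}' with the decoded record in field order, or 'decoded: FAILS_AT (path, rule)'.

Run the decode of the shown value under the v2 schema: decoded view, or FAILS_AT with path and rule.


decoded: {"payload": 0xFF, "checksum": 0x1A2B, "attempts": null, "primary": true, "signature": 0x00, "seq": 250}

in Device below, arrows point writer -> reader
decoding the Device value with the v2 reader:
  payload := 0xFF
  checksum := 0x1A2B (from writer avatar)
  attempts := null (not supplied -> null)
  primary := true
  signature := 0x00 (from writer blob)
  seq := 250
  => decoded: {"payload": 0xFF, "checksum": 0x1A2B, "attempts": null, "primary": true, "signature": 0x00, "seq": 250}


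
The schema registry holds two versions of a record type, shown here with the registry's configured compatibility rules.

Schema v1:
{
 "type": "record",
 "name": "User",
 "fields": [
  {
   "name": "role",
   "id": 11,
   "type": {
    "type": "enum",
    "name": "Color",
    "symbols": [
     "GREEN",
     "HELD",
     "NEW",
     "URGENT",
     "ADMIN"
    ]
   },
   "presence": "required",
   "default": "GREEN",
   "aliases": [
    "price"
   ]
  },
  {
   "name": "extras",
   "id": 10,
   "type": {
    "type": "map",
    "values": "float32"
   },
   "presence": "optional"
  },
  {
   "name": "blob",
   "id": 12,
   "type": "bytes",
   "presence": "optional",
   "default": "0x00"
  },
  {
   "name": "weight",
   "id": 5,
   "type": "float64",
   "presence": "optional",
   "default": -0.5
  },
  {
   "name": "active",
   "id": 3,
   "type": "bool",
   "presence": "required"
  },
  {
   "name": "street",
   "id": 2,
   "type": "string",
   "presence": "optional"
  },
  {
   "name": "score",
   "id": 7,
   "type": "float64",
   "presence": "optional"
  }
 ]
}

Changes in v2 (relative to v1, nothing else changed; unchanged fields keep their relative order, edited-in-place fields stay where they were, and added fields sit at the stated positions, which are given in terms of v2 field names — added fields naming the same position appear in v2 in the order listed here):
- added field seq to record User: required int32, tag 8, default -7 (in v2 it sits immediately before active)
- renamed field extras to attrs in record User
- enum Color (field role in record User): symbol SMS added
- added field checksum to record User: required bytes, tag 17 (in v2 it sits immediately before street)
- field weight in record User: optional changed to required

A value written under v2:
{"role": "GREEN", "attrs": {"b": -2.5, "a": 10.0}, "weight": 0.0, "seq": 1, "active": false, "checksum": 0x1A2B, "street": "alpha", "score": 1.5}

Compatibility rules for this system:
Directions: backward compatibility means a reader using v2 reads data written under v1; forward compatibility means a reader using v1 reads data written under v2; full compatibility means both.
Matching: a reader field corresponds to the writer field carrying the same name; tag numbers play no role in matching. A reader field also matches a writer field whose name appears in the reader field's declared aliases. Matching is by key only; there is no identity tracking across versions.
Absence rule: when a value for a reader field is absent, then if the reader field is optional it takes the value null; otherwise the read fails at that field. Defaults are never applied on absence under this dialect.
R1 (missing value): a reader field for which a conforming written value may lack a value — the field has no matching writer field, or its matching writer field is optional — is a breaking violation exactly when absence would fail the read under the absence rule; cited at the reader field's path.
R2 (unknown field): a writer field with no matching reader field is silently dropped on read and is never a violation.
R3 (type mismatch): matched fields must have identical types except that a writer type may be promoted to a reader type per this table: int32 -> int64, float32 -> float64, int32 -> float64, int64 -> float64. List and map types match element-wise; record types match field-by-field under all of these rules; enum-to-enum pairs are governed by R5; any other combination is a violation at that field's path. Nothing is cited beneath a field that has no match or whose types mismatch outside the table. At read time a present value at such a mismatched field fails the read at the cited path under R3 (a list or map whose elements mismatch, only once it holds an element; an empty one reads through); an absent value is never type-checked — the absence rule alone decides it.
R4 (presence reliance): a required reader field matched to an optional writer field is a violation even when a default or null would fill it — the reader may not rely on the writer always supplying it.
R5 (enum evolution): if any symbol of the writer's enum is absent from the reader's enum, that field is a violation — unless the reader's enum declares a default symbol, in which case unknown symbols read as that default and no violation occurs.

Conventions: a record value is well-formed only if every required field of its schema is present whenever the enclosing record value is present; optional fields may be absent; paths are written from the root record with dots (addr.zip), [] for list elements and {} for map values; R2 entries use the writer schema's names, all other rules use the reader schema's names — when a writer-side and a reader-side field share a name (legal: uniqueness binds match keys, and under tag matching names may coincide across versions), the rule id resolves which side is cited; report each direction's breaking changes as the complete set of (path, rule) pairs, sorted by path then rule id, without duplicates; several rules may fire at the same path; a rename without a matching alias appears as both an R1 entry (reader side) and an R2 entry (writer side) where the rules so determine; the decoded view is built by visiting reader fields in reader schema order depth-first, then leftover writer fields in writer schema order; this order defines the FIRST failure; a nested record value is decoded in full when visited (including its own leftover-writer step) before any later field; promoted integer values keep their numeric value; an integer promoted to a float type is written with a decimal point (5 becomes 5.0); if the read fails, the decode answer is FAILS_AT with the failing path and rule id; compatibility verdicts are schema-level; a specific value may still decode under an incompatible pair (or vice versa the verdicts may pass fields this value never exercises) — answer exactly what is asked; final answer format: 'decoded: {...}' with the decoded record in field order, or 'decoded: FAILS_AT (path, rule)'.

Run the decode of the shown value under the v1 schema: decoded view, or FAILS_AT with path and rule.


decoded: {"role": "GREEN", "extras": null, "blob": null, "weight": 0.0, "active": false, "street": "alpha", "score": 1.5}

arrows below run writer -> reader for User
decode walk for User under reader schema v1:
  role := "GREEN"
  extras := null (absent, optional -> null)
  blob := null (absent, optional -> null)
  weight := 0.0
  active := false
  street := "alpha"
  score := 1.5
  writer attrs: unknown -> dropped
  writer seq: unknown -> dropped
  writer checksum: unknown -> dropped
  => decoded: {"role": "GREEN", "extras": null, "blob": null, "weight": 0.0, "active": false, "street": "alpha", "score": 1.5}
remaining User differences; none change what is asked:
  added field checksum to record User: required bytes, tag 17 (in v2 it sits immediately before street) -> a verdict-level change on User — the shown value reads the same
  enum Color (field role in record User): symbol SMS added -> a verdict-level change on User — the shown value reads the same
  added field seq to record User: required int32, tag 8, default -7 (in v2 it sits immediately before active) -> a verdict-level change on User — the shown value reads the same
  field weight in record User: optional changed to required -> a verdict-level change on User — the shown value reads the same


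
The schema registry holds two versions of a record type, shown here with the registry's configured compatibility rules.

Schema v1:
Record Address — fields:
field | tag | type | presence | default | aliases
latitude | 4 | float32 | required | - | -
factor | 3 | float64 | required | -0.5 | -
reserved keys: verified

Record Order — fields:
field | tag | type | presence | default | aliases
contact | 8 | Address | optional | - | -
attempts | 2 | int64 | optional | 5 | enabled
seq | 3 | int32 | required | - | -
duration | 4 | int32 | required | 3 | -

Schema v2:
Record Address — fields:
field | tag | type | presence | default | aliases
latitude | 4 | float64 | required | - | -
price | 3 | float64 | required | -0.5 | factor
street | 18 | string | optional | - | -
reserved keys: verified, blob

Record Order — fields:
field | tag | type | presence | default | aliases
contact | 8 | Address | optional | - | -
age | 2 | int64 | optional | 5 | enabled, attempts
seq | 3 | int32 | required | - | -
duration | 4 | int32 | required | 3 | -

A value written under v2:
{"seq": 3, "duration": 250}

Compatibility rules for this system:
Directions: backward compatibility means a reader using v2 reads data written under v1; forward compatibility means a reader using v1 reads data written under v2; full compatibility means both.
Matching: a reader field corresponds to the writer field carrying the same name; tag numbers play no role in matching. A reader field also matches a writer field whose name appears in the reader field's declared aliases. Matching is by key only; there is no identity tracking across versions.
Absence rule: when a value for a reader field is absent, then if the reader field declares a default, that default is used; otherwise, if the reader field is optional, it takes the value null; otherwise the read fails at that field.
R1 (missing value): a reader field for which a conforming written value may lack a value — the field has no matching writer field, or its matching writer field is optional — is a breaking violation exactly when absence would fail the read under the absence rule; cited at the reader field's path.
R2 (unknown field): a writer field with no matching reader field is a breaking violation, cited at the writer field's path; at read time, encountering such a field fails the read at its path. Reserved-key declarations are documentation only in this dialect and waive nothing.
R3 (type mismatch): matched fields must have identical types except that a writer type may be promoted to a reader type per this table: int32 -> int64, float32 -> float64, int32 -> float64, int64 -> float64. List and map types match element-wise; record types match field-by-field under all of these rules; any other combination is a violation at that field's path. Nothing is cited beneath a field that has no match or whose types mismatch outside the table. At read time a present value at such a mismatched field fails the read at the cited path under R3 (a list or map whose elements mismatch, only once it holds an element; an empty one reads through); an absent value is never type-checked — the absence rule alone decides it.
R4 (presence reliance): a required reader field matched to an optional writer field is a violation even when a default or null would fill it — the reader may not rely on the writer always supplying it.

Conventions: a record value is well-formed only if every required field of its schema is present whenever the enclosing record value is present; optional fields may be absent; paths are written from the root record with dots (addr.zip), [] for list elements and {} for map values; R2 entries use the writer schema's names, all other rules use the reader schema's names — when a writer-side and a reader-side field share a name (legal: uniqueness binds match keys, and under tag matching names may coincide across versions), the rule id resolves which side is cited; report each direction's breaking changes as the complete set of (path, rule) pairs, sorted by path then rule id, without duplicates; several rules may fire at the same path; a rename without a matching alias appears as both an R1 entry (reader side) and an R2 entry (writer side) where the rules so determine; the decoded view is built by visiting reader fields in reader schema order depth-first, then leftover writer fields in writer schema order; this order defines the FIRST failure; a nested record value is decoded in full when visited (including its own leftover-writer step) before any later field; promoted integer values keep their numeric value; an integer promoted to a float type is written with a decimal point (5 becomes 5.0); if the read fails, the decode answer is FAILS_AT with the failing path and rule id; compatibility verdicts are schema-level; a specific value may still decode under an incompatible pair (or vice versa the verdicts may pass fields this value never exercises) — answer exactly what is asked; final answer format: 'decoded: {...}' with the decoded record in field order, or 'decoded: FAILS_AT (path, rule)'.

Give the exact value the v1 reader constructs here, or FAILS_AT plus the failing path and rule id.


decoded: {"contact": null, "attempts": 5, "seq": 3, "duration": 250}

in Order below, arrows point writer -> reader
decode (reader v1):
  contact := null (not supplied -> null)
  attempts := 5 (no value, default fills)
  seq := 3
  duration := 250
  => decoded: {"contact": null, "attempts": 5, "seq": 3, "duration": 250}
ruling out the remaining Order differences:
  renamed field attempts to age in record Order (alias attempts declared on the renamed field) -> a verdict-level change on Order — the shown value reads the same
  renamed field factor to price in record Address (alias factor declared on the renamed field) -> a verdict-level change on Order — the shown value reads the same
  field latitude in record Address: type float32 changed to float64 -> a verdict-level change on Order — the shown value reads the same
  added field street to record Address: optional string, tag 18 (in v2 it sits last) -> a verdict-level change on Order — the shown value reads the same


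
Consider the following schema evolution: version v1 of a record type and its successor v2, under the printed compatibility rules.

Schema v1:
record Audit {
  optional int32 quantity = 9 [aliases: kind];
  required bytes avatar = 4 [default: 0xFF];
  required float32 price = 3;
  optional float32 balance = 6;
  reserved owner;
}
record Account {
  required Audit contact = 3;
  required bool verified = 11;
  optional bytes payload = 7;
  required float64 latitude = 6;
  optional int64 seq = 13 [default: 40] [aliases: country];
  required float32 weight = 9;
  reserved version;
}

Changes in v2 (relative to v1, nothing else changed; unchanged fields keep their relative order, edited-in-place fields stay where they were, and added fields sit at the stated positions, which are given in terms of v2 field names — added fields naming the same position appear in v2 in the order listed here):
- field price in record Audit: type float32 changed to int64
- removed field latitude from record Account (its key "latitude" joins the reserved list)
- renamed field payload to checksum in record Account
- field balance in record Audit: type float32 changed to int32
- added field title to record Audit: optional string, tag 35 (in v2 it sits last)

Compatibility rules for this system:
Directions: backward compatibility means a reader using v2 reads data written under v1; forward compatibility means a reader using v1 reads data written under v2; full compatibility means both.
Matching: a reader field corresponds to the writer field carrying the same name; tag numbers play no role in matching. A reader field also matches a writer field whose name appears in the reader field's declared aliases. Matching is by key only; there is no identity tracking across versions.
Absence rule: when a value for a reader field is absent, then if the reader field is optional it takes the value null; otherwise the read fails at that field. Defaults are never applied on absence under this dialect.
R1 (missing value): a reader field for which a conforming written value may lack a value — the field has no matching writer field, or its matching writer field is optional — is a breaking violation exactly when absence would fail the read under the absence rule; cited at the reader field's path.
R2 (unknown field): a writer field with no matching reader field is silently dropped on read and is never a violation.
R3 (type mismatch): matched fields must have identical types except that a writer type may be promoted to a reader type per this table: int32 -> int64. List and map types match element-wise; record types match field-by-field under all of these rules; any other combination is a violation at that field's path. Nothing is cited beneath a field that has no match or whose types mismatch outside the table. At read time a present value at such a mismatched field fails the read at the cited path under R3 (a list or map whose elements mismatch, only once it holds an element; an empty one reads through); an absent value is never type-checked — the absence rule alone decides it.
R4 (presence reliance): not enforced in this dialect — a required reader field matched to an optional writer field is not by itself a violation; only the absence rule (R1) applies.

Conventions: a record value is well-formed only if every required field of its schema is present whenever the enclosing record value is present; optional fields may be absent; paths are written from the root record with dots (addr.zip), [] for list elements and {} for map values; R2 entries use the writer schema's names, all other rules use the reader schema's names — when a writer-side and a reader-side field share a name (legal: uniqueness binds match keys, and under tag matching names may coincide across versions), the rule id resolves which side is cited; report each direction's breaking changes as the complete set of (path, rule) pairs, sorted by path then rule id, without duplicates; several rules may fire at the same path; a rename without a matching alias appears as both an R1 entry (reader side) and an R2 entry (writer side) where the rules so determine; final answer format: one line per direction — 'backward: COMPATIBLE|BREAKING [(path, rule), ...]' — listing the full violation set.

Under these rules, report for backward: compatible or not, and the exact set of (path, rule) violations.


arrows below run writer -> reader for Account
backward on Account — v2 reading data written by v1:
  contact: Audit -> Audit, writer required; from contact
  verified: bool -> bool, writer required; from verified
  checksum: no writer-side match
  seq: int64 -> int64, writer optional; from seq
  weight: float32 -> float32, writer required; from weight
  leftover writer field: payload
  leftover writer field: latitude
  contact.quantity: int32 -> int32, writer optional; from contact.quantity
  contact.avatar: bytes -> bytes, writer required; from contact.avatar
  contact.price: float32 -> int64, writer required; from contact.price
  contact.balance: float32 -> int32, writer optional; from contact.balance
  contact.title: no writer-side match
  violation R3 at contact.balance
  violation R3 at contact.price
  => 2 violation(s): backward is BREAKING for Account
remaining Account differences; none change what is asked:
  removed field latitude from record Account (its key "latitude" joins the reserved list) -> fires only in the forward direction of Account, which is not asked here
  renamed field payload to checksum in record Account -> fires no rule on Account, leaving the asked answer as it is
  added field title to record Audit: optional string, tag 35 (in v2 it sits last) -> fires no rule on Account, leaving the asked answer as it is

backward: BREAKING [(contact.balance, R3), (contact.price, R3)]
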